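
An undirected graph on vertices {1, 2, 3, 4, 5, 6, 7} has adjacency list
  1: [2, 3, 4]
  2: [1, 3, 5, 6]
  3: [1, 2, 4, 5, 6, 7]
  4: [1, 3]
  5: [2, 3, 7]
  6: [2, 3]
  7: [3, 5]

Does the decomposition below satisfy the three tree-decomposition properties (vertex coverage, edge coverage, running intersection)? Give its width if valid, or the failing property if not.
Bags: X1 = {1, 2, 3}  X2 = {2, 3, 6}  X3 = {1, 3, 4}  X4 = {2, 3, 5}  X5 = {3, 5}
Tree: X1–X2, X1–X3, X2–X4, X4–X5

A tree decomposition must satisfy three properties: every vertex lies in some bag; for every edge, both endpoints lie together in some bag; and for every vertex, the bags containing it form a connected subtree. Here vertex 7 appears in no bag, so the decomposition is invalid.

No — vertex 7 appears in no bag.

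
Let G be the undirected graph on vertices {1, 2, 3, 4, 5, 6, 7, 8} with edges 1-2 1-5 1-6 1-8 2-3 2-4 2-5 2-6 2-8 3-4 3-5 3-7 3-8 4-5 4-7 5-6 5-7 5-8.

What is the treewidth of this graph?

3

A width-3 tree decomposition is:
Bags: B1 = {2, 3, 5, 8}  B2 = {1, 2, 5, 8}  B3 = {2, 3, 4, 5}  B4 = {1, 2, 5, 6}  B5 = {3, 4, 5, 7}
Tree: B1–B2, B1–B3, B2–B4, B3–B5
The largest bag has 4 vertices, giving width 3; this decomposition certifies tw(G) ≤ 3. Conversely, {1, 2, 5, 8} is a clique of size 4, and the vertices of any clique must share a bag in every tree decomposition; so some bag has ≥ 4 vertices and tw(G) ≥ 3. Hence tw(G) = 3 exactly.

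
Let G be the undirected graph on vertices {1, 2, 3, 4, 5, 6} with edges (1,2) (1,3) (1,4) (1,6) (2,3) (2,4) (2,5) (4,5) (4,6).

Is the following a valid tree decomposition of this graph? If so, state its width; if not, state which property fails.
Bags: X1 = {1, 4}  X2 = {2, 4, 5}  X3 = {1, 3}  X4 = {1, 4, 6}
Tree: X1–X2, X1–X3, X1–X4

No — edge (2,1) lies in no bag.

A tree decomposition must satisfy three properties: every vertex lies in some bag; for every edge, both endpoints lie together in some bag; and for every vertex, the bags containing it form a connected subtree. Here edge (2,1) lies in no bag, so the decomposition is invalid.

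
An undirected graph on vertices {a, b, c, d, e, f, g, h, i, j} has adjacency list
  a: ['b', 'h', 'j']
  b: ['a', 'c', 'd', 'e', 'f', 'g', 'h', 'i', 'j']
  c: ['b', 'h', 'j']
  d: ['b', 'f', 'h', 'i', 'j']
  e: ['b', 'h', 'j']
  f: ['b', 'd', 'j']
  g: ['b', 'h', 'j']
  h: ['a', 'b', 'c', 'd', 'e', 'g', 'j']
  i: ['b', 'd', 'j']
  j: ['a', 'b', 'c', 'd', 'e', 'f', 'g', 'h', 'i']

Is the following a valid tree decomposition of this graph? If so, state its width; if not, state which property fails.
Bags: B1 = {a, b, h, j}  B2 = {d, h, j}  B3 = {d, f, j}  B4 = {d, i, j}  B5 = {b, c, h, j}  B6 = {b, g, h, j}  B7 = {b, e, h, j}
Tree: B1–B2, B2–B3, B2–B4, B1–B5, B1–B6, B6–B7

No — edge (b,d) lies in no bag.

A tree decomposition must satisfy three properties: every vertex lies in some bag; for every edge, both endpoints lie together in some bag; and for every vertex, the bags containing it form a connected subtree. Here edge (b,d) lies in no bag, so the decomposition is invalid.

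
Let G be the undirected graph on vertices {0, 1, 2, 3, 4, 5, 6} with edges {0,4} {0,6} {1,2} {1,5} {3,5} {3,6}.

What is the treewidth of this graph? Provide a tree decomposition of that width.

Treewidth 1.
One such decomposition:
Bags: B1 = {0, 4}  B2 = {0, 6}  B3 = {3, 6}  B4 = {3, 5}  B5 = {1, 5}  B6 = {1, 2}
Tree: B1–B2, B2–B3, B3–B4, B4–B5, B5–B6

Each bag holds 2 vertices, so the decomposition has width 1, which upper-bounds the treewidth. Any graph with an edge has treewidth ≥ 1, and G has the edge 4–0. Hence tw(G) = 1 exactly.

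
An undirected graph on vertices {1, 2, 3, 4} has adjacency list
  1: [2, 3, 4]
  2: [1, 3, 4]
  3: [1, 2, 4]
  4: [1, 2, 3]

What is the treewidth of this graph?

A width-3 tree decomposition is:
Bags: B1 = {1, 2, 3, 4}
Tree: (single bag)
A single bag containing all 4 vertices is trivially a valid decomposition of width 3. Conversely, {1, 2, 3, 4} is a clique of size 4, and the vertices of any clique must share a bag in every tree decomposition; so some bag has ≥ 4 vertices and tw(G) ≥ 3. Hence tw(G) = 3 exactly.

3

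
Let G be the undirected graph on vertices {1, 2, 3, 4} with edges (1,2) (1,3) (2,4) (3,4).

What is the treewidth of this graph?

2

A width-2 tree decomposition is:
Bags: B1 = {2, 3, 4}  B2 = {1, 2, 3}
Tree: B1–B2
Every bag has size at most 3, so the width is 3 − 1 = 2 and tw(G) ≤ 2. The edges 2–4–3–1–2 form a cycle, so G is not a tree and its treewidth is at least 2. The upper and lower bounds meet at 2, so that is the treewidth.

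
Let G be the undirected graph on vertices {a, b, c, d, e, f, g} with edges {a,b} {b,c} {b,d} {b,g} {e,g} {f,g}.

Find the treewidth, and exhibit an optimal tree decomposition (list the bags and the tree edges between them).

Treewidth 1.
One optimal decomposition is:
Bags: B1 = {b, g}  B2 = {e, g}  B3 = {b, c}  B4 = {a, b}  B5 = {b, d}  B6 = {f, g}
Tree: B1–B2, B1–B3, B3–B4, B3–B5, B1–B6

The largest bag has 2 vertices, giving width 1; this decomposition certifies tw(G) ≤ 1. G has an edge, so its treewidth is at least 1. Combining the bounds, tw(G) = 1.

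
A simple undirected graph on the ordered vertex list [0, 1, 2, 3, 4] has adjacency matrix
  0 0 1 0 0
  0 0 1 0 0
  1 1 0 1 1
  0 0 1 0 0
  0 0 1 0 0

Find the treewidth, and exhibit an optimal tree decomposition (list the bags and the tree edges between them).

Every bag has size at most 2, so the width is 2 − 1 = 1 and tw(G) ≤ 1. Any graph with an edge has treewidth ≥ 1, and G has the edge 2–1. Hence tw(G) = 1 exactly.

Treewidth 1.
One such decomposition:
Bags: B1 = {1, 2}  B2 = {2, 3}  B3 = {2, 4}  B4 = {0, 2}
Tree: B1–B2, B1–B3, B2–B4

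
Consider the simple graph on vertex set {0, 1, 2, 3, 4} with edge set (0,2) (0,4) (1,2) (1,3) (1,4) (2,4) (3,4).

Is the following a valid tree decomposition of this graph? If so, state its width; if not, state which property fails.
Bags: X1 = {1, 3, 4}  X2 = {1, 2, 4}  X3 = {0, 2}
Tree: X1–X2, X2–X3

A tree decomposition must satisfy three properties: every vertex lies in some bag; for every edge, both endpoints lie together in some bag; and for every vertex, the bags containing it form a connected subtree. Here edge (4,0) lies in no bag, so the decomposition is invalid.

No — edge (4,0) lies in no bag.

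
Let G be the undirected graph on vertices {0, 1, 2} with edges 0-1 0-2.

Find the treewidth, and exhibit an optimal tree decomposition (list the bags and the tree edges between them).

Treewidth 1.
Bags: B1 = {0, 2}  B2 = {0, 1}
Tree: B1–B2

The largest bag has 2 vertices, giving width 1; this decomposition certifies tw(G) ≤ 1. G has an edge, so its treewidth is at least 1. Therefore the treewidth is 1.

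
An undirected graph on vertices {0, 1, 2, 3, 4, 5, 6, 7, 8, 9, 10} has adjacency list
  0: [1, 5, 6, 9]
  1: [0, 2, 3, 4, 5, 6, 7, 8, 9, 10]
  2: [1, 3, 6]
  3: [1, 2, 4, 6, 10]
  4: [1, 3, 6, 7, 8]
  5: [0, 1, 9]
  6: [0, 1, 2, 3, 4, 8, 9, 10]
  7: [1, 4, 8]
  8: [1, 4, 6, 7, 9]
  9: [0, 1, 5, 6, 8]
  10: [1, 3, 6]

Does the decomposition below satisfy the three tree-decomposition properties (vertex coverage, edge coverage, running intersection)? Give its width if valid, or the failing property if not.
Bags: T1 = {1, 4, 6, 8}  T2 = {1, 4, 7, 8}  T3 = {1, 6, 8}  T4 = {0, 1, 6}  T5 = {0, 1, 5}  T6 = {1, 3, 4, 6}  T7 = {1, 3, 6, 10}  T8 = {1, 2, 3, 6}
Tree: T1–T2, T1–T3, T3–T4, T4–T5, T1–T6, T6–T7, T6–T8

No — vertex 9 appears in no bag.

A tree decomposition must satisfy three properties: every vertex lies in some bag; for every edge, both endpoints lie together in some bag; and for every vertex, the bags containing it form a connected subtree. Here vertex 9 appears in no bag, so the decomposition is invalid.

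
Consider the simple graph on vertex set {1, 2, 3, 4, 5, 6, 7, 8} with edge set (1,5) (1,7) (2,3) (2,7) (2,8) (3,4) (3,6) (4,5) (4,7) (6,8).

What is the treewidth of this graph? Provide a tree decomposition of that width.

Treewidth 2.
One such decomposition:
Bags: B1 = {3, 6, 8}  B2 = {2, 3, 8}  B3 = {2, 3, 4}  B4 = {2, 4, 7}  B5 = {4, 5, 7}  B6 = {1, 5, 7}
Tree: B1–B2, B2–B3, B3–B4, B4–B5, B5–B6

Every bag has size at most 3, so the width is 3 − 1 = 2 and tw(G) ≤ 2. For the lower bound, G contains the cycle 6–8–2–3–6, so G is not a forest; only forests have treewidth ≤ 1, hence tw(G) ≥ 2. Hence tw(G) = 2 exactly.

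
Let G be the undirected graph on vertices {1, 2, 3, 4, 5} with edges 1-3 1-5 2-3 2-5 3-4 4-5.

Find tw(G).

A width-2 tree decomposition is:
Bags: B1 = {2, 3, 5}  B2 = {1, 3, 5}  B3 = {3, 4, 5}
Tree: B1–B2, B2–B3
Every bag has size at most 3, so the width is 3 − 1 = 2 and tw(G) ≤ 2. The edges 2–3–1–5–2 form a cycle, so G is not a tree and its treewidth is at least 2. Hence tw(G) = 2 exactly.

2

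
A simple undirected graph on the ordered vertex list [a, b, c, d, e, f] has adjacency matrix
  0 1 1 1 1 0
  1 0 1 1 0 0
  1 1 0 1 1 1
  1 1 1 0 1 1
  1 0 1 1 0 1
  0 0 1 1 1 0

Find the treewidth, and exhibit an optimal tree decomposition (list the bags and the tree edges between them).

Every bag has size at most 4, so the width is 4 − 1 = 3 and tw(G) ≤ 3. On the other hand G contains the 4-clique {c, d, e, f}. A clique must lie in a single bag of any decomposition, so no decomposition can have width below 3. Therefore the treewidth is 3.

Treewidth 3.
One optimal decomposition is:
Bags: B1 = {c, d, e, f}  B2 = {a, c, d, e}  B3 = {a, b, c, d}
Tree: B1–B2, B2–B3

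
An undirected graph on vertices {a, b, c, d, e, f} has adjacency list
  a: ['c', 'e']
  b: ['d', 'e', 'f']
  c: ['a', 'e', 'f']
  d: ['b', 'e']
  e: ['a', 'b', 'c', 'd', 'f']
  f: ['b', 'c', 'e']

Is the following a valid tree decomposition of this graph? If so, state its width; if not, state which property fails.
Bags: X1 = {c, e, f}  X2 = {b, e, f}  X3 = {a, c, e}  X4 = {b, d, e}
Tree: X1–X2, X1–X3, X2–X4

Yes; width 2.

Every vertex of G appears in some bag (union = {a, b, c, d, e, f}); every edge is covered by a bag; and for each vertex v the set of bags containing v is connected in the bag tree. The decomposition is therefore valid. The largest bag has 3 vertices, so the width is 2.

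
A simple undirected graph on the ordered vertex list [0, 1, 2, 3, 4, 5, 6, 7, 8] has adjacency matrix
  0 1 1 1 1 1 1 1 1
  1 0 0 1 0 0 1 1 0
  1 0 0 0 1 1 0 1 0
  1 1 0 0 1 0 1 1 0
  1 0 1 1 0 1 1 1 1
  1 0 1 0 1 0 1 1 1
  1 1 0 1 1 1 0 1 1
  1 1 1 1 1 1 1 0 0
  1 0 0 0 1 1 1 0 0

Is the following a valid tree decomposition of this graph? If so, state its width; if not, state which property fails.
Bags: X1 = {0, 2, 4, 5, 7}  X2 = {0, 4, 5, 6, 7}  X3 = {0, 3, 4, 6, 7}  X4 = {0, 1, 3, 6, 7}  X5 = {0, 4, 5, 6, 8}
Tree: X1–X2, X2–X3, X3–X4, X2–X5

Every vertex of G appears in some bag (union = {0, 1, 2, 3, 4, 5, 6, 7, 8}); every edge is covered by a bag; and for each vertex v the set of bags containing v is connected in the bag tree. The decomposition is therefore valid. The largest bag has 5 vertices, so the width is 4.

Yes; width 4.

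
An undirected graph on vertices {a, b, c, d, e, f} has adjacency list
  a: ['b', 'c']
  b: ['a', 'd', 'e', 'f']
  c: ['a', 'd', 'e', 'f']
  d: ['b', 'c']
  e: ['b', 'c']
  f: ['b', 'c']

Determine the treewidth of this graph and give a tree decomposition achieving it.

Each bag holds 3 vertices, so the decomposition has width 2, which upper-bounds the treewidth. Since d–b–a–c–d is a cycle in G, G is not acyclic. Forests are exactly the graphs of treewidth ≤ 1, so tw(G) ≥ 2. Hence tw(G) = 2 exactly.

Treewidth 2.
One such decomposition:
Bags: B1 = {b, c, d}  B2 = {a, b, c}  B3 = {b, c, f}  B4 = {b, c, e}
Tree: B1–B2, B2–B3, B3–B4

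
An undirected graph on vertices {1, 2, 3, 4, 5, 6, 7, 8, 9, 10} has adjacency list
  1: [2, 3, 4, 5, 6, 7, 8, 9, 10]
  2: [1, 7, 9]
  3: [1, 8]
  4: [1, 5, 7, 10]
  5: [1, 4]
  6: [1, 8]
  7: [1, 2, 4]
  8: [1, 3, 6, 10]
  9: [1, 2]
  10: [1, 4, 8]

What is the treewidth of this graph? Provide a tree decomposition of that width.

Treewidth 2.
One such decomposition:
Bags: B1 = {1, 4, 7}  B2 = {1, 4, 5}  B3 = {1, 4, 10}  B4 = {1, 8, 10}  B5 = {1, 3, 8}  B6 = {1, 2, 7}  B7 = {1, 6, 8}  B8 = {1, 2, 9}
Tree: B1–B2, B2–B3, B3–B4, B4–B5, B1–B6, B5–B7, B6–B8

Each bag holds 3 vertices, so the decomposition has width 2, which upper-bounds the treewidth. Conversely, {1, 2, 9} is a clique of size 3, and the vertices of any clique must share a bag in every tree decomposition; so some bag has ≥ 3 vertices and tw(G) ≥ 2. Combining the bounds, tw(G) = 2.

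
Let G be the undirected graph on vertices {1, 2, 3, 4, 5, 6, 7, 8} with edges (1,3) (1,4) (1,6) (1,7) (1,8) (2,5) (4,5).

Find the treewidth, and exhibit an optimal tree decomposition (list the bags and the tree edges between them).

The largest bag has 2 vertices, giving width 1; this decomposition certifies tw(G) ≤ 1. Since G has at least one edge (e.g. 1–6), it is not an edgeless graph, so tw(G) ≥ 1. Hence tw(G) = 1 exactly.

Treewidth 1.
Bags: B1 = {1, 6}  B2 = {1, 7}  B3 = {1, 4}  B4 = {4, 5}  B5 = {2, 5}  B6 = {1, 8}  B7 = {1, 3}
Tree: B1–B2, B2–B3, B3–B4, B4–B5, B1–B6, B2–B7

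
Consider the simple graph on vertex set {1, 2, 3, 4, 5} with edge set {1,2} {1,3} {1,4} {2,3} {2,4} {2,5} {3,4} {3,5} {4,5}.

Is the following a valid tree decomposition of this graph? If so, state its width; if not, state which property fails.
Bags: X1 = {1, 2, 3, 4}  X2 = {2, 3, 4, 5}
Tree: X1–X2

Yes; width 3.

Every vertex of G appears in some bag (union = {1, 2, 3, 4, 5}); every edge is covered by a bag; and for each vertex v the set of bags containing v is connected in the bag tree. The decomposition is therefore valid. The largest bag has 4 vertices, so the width is 3.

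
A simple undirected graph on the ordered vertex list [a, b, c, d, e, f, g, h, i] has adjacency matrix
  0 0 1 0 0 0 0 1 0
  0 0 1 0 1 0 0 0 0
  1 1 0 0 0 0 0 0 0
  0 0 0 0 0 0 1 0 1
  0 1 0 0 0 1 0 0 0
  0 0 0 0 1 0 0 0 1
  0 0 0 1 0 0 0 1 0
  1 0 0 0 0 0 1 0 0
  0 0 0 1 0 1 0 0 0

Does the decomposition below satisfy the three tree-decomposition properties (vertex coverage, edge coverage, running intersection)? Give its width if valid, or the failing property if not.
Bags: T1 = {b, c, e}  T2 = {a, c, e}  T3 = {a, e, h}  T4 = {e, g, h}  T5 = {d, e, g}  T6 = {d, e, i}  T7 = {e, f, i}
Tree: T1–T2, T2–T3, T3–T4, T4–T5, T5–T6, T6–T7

Vertex coverage: the bags together contain {a, b, c, d, e, f, g, h, i}, the full vertex set. Edge coverage: each edge of G has both endpoints in at least one bag. Running intersection: for every vertex, the bags containing it form a connected subtree. All three properties hold, so this is a valid tree decomposition of width max|bag| − 1 = 2, and hence tw(G) ≤ 2.

Yes; width 2.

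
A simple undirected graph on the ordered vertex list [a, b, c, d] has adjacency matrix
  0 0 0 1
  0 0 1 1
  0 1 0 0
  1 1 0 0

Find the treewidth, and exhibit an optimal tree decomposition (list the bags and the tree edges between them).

Treewidth 1.
One such decomposition:
Bags: B1 = {a, d}  B2 = {b, d}  B3 = {b, c}
Tree: B1–B2, B2–B3

The largest bag has 2 vertices, giving width 1; this decomposition certifies tw(G) ≤ 1. Since G has at least one edge (e.g. d–a), it is not an edgeless graph, so tw(G) ≥ 1. Combining the bounds, tw(G) = 1.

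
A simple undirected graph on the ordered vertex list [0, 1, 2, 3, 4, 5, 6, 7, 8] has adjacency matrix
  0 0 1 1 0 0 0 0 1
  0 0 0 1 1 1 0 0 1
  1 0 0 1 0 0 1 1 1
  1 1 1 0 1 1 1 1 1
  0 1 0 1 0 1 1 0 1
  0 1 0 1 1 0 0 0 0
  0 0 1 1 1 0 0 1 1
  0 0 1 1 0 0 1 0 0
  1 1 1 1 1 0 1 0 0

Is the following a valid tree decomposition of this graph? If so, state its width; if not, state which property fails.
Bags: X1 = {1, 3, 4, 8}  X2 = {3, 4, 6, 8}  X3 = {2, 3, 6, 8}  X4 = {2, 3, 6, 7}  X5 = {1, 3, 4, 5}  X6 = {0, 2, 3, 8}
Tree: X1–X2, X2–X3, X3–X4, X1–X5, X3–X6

Yes; width 3.

Every vertex of G appears in some bag (union = {0, 1, 2, 3, 4, 5, 6, 7, 8}); every edge is covered by a bag; and for each vertex v the set of bags containing v is connected in the bag tree. The decomposition is therefore valid. The largest bag has 4 vertices, so the width is 3.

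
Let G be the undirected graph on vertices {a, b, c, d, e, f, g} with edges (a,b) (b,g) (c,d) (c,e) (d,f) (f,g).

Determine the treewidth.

1

A width-1 tree decomposition is:
Bags: B1 = {a, b}  B2 = {b, g}  B3 = {f, g}  B4 = {d, f}  B5 = {c, d}  B6 = {c, e}
Tree: B1–B2, B2–B3, B3–B4, B4–B5, B5–B6
Every bag has size at most 2, so the width is 2 − 1 = 1 and tw(G) ≤ 1. Since G has at least one edge (e.g. a–b), it is not an edgeless graph, so tw(G) ≥ 1. Therefore the treewidth is 1.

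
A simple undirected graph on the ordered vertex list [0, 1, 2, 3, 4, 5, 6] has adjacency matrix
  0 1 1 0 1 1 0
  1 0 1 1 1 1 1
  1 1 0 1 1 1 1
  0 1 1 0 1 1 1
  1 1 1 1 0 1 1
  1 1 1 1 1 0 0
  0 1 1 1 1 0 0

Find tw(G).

A width-4 tree decomposition is:
Bags: B1 = {0, 1, 2, 4, 5}  B2 = {1, 2, 3, 4, 5}  B3 = {1, 2, 3, 4, 6}
Tree: B1–B2, B2–B3
Each bag holds 5 vertices, so the decomposition has width 4, which upper-bounds the treewidth. For the lower bound, the 5 vertices {0, 1, 2, 4, 5} are pairwise adjacent, and any tree decomposition puts a clique entirely inside one bag — forcing width ≥ 4. Hence tw(G) = 4 exactly.

4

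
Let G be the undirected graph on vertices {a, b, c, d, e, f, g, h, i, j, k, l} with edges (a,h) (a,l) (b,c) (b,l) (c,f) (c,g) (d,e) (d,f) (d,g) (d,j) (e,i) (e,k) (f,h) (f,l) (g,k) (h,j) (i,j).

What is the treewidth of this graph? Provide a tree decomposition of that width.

The largest bag has 4 vertices, giving width 3; this decomposition certifies tw(G) ≤ 3. For the lower bound: the 4 vertex sets {a,b,l}, {c}, {f}, {d,g,h,j} are disjoint, each induces a connected subgraph, and every pair is joined by at least one edge of G. Contracting each set to a single vertex therefore yields K_{4} as a minor, and since treewidth is minor-monotone, tw(G) ≥ tw(K_{4}) = 3. Combining the bounds, tw(G) = 3.

Treewidth 3.
One such decomposition:
Bags: B1 = {a, b, c, l}  B2 = {a, c, f, l}  B3 = {a, c, f, h}  B4 = {c, f, g, h}  B5 = {d, f, g, h}  B6 = {d, g, h, j}  B7 = {d, g, j, k}  B8 = {d, e, j, k}  B9 = {e, i, j, k}
Tree: B1–B2, B2–B3, B3–B4, B4–B5, B5–B6, B6–B7, B7–B8, B8–B9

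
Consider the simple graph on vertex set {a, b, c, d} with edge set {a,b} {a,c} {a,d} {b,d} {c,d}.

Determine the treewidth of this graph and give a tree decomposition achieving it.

Every bag has size at most 3, so the width is 3 − 1 = 2 and tw(G) ≤ 2. On the other hand G contains the 3-clique {a, c, d}. A clique must lie in a single bag of any decomposition, so no decomposition can have width below 2. Therefore the treewidth is 2.

Treewidth 2.
One such decomposition:
Bags: B1 = {a, b, d}  B2 = {a, c, d}
Tree: B1–B2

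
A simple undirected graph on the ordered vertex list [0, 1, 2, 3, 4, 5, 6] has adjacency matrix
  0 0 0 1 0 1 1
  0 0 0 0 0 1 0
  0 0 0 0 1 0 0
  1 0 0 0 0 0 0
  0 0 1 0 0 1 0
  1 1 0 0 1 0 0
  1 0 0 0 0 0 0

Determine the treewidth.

A width-1 tree decomposition is:
Bags: B1 = {0, 5}  B2 = {4, 5}  B3 = {0, 3}  B4 = {1, 5}  B5 = {0, 6}  B6 = {2, 4}
Tree: B1–B2, B1–B3, B2–B4, B1–B5, B2–B6
Each bag holds 2 vertices, so the decomposition has width 1, which upper-bounds the treewidth. G has an edge, so its treewidth is at least 1. The upper and lower bounds meet at 1, so that is the treewidth.

1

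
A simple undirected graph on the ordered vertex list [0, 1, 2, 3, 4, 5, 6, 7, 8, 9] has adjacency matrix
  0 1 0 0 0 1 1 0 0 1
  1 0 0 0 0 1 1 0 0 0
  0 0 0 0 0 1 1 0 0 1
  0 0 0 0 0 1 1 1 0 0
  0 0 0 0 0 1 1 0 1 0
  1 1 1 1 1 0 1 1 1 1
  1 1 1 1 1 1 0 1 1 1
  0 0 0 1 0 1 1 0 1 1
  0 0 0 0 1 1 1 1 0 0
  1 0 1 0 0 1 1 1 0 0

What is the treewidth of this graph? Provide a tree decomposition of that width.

Treewidth 3.
One optimal decomposition is:
Bags: B1 = {5, 6, 7, 9}  B2 = {3, 5, 6, 7}  B3 = {0, 5, 6, 9}  B4 = {5, 6, 7, 8}  B5 = {2, 5, 6, 9}  B6 = {4, 5, 6, 8}  B7 = {0, 1, 5, 6}
Tree: B1–B2, B1–B3, B2–B4, B3–B5, B4–B6, B3–B7

Each bag holds 4 vertices, so the decomposition has width 3, which upper-bounds the treewidth. Conversely, {0, 5, 6, 9} is a clique of size 4, and the vertices of any clique must share a bag in every tree decomposition; so some bag has ≥ 4 vertices and tw(G) ≥ 3. Therefore the treewidth is 3.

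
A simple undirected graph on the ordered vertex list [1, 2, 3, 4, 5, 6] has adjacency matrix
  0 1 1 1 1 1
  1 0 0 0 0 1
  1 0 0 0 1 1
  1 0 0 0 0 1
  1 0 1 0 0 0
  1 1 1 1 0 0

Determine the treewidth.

A width-2 tree decomposition is:
Bags: B1 = {1, 3, 6}  B2 = {1, 2, 6}  B3 = {1, 4, 6}  B4 = {1, 3, 5}
Tree: B1–B2, B2–B3, B1–B4
The largest bag has 3 vertices, giving width 2; this decomposition certifies tw(G) ≤ 2. On the other hand G contains the 3-clique {1, 3, 5}. A clique must lie in a single bag of any decomposition, so no decomposition can have width below 2. Combining the bounds, tw(G) = 2.

2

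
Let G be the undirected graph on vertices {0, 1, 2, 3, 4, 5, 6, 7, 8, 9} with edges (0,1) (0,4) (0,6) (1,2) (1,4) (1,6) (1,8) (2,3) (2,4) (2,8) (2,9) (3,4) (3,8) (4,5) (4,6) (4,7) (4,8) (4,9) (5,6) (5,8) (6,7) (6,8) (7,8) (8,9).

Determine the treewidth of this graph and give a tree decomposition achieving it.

Treewidth 3.
One optimal decomposition is:
Bags: B1 = {1, 2, 4, 8}  B2 = {1, 4, 6, 8}  B3 = {2, 4, 8, 9}  B4 = {0, 1, 4, 6}  B5 = {4, 5, 6, 8}  B6 = {4, 6, 7, 8}  B7 = {2, 3, 4, 8}
Tree: B1–B2, B1–B3, B2–B4, B2–B5, B5–B6, B3–B7

Each bag holds 4 vertices, so the decomposition has width 3, which upper-bounds the treewidth. Conversely, {0, 1, 4, 6} is a clique of size 4, and the vertices of any clique must share a bag in every tree decomposition; so some bag has ≥ 4 vertices and tw(G) ≥ 3. Hence tw(G) = 3 exactly.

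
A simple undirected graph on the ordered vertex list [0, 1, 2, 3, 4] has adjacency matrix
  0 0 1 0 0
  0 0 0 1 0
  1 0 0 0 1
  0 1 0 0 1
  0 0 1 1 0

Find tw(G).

1

A width-1 tree decomposition is:
Bags: B1 = {1, 3}  B2 = {3, 4}  B3 = {2, 4}  B4 = {0, 2}
Tree: B1–B2, B2–B3, B3–B4
Each bag holds 2 vertices, so the decomposition has width 1, which upper-bounds the treewidth. G has an edge, so its treewidth is at least 1. Therefore the treewidth is 1.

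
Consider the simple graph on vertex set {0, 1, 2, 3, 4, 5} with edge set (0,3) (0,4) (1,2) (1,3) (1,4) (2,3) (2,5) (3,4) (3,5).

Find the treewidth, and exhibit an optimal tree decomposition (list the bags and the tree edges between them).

Treewidth 2.
One optimal decomposition is:
Bags: B1 = {1, 2, 3}  B2 = {2, 3, 5}  B3 = {1, 3, 4}  B4 = {0, 3, 4}
Tree: B1–B2, B1–B3, B3–B4

Each bag holds 3 vertices, so the decomposition has width 2, which upper-bounds the treewidth. On the other hand G contains the 3-clique {0, 3, 4}. A clique must lie in a single bag of any decomposition, so no decomposition can have width below 2. Therefore the treewidth is 2.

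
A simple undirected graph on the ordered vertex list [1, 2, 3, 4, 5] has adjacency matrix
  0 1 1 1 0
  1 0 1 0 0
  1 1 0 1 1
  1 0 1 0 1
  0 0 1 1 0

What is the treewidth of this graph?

A width-2 tree decomposition is:
Bags: B1 = {1, 2, 3}  B2 = {1, 3, 4}  B3 = {3, 4, 5}
Tree: B1–B2, B2–B3
Every bag has size at most 3, so the width is 3 − 1 = 2 and tw(G) ≤ 2. On the other hand G contains the 3-clique {1, 2, 3}. A clique must lie in a single bag of any decomposition, so no decomposition can have width below 2. The upper and lower bounds meet at 2, so that is the treewidth.

2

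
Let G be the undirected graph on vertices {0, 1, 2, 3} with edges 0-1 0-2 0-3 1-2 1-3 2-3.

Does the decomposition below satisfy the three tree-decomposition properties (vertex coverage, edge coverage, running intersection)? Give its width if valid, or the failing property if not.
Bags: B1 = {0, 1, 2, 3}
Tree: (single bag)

Vertex coverage: the bags together contain {0, 1, 2, 3}, the full vertex set. Edge coverage: each edge of G has both endpoints in at least one bag. Running intersection: for every vertex, the bags containing it form a connected subtree. All three properties hold, so this is a valid tree decomposition of width max|bag| − 1 = 3, and hence tw(G) ≤ 3.

Yes; width 3.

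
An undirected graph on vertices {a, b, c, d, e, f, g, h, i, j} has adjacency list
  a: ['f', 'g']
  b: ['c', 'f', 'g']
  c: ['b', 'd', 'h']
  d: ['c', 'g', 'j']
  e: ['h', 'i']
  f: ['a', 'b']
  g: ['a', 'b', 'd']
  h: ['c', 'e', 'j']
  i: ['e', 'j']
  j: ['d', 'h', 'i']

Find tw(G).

A width-2 tree decomposition is:
Bags: B1 = {a, f, g}  B2 = {b, f, g}  B3 = {b, d, g}  B4 = {b, c, d}  B5 = {c, d, j}  B6 = {c, h, j}  B7 = {h, i, j}  B8 = {e, h, i}
Tree: B1–B2, B2–B3, B3–B4, B4–B5, B5–B6, B6–B7, B7–B8
Every bag has size at most 3, so the width is 3 − 1 = 2 and tw(G) ≤ 2. For the lower bound, G contains the cycle a–f–b–g–a, so G is not a forest; only forests have treewidth ≤ 1, hence tw(G) ≥ 2. Combining the bounds, tw(G) = 2.

2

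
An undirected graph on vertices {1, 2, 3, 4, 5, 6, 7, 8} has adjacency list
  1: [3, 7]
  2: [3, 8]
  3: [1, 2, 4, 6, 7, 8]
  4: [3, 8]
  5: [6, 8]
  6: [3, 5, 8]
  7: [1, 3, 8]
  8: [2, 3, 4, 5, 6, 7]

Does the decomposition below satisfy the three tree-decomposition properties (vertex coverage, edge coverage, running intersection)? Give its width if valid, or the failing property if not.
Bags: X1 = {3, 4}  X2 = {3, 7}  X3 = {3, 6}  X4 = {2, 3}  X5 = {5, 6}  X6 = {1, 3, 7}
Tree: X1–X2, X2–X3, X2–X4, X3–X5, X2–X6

A tree decomposition must satisfy three properties: every vertex lies in some bag; for every edge, both endpoints lie together in some bag; and for every vertex, the bags containing it form a connected subtree. Here vertex 8 appears in no bag, so the decomposition is invalid.

No — vertex 8 appears in no bag.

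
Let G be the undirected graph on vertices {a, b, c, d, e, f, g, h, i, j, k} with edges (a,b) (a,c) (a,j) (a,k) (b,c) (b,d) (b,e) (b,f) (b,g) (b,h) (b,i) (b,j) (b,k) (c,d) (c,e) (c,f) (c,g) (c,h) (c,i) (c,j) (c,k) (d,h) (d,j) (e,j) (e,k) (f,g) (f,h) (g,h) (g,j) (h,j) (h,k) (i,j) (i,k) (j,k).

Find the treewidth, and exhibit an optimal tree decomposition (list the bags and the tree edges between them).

Treewidth 4.
Bags: B1 = {b, c, i, j, k}  B2 = {b, c, h, j, k}  B3 = {b, c, d, h, j}  B4 = {b, c, g, h, j}  B5 = {b, c, e, j, k}  B6 = {b, c, f, g, h}  B7 = {a, b, c, j, k}
Tree: B1–B2, B2–B3, B3–B4, B1–B5, B4–B6, B5–B7

The largest bag has 5 vertices, giving width 4; this decomposition certifies tw(G) ≤ 4. For the lower bound, the 5 vertices {b, c, d, h, j} are pairwise adjacent, and any tree decomposition puts a clique entirely inside one bag — forcing width ≥ 4. Therefore the treewidth is 4.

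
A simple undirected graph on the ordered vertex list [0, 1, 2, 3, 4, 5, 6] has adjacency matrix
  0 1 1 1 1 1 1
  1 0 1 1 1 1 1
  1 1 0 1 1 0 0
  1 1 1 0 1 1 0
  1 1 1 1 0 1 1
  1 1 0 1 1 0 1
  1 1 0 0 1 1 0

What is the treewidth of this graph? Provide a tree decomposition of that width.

The largest bag has 5 vertices, giving width 4; this decomposition certifies tw(G) ≤ 4. For the lower bound, the 5 vertices {0, 1, 2, 3, 4} are pairwise adjacent, and any tree decomposition puts a clique entirely inside one bag — forcing width ≥ 4. The upper and lower bounds meet at 4, so that is the treewidth.

Treewidth 4.
Bags: B1 = {0, 1, 2, 3, 4}  B2 = {0, 1, 3, 4, 5}  B3 = {0, 1, 4, 5, 6}
Tree: B1–B2, B2–B3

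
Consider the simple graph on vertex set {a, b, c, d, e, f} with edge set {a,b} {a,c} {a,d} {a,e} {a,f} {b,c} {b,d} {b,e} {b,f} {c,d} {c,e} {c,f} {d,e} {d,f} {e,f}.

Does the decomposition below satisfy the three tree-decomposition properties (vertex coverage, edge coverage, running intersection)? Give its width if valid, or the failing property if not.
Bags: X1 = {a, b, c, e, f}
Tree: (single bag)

A tree decomposition must satisfy three properties: every vertex lies in some bag; for every edge, both endpoints lie together in some bag; and for every vertex, the bags containing it form a connected subtree. Here vertex d appears in no bag, so the decomposition is invalid.

No — vertex d appears in no bag.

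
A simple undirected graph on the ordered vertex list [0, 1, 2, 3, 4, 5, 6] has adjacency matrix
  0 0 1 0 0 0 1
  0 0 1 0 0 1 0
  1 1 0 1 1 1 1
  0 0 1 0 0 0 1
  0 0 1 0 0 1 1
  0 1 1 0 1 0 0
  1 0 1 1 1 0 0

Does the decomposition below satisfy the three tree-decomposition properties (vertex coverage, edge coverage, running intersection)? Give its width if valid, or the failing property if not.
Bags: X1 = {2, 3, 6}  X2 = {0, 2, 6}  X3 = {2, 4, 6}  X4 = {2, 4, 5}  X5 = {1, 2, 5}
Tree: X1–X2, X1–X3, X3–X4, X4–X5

Yes; width 2.

Every vertex of G appears in some bag (union = {0, 1, 2, 3, 4, 5, 6}); every edge is covered by a bag; and for each vertex v the set of bags containing v is connected in the bag tree. The decomposition is therefore valid. The largest bag has 3 vertices, so the width is 2.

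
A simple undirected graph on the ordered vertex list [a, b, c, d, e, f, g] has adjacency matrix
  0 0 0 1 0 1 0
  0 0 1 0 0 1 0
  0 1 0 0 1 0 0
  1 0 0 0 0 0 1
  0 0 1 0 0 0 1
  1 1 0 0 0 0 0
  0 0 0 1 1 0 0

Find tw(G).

2

A width-2 tree decomposition is:
Bags: B1 = {a, d, g}  B2 = {a, e, g}  B3 = {a, c, e}  B4 = {a, b, c}  B5 = {a, b, f}
Tree: B1–B2, B2–B3, B3–B4, B4–B5
Each bag holds 3 vertices, so the decomposition has width 2, which upper-bounds the treewidth. For the lower bound, G contains the cycle a–d–g–e–c–b–f–a, so G is not a forest; only forests have treewidth ≤ 1, hence tw(G) ≥ 2. Combining the bounds, tw(G) = 2.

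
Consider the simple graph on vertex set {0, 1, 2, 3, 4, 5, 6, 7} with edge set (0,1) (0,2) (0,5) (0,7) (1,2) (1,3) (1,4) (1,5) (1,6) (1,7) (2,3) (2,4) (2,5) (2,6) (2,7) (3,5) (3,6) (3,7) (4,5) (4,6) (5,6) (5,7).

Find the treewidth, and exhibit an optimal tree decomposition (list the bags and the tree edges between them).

Treewidth 4.
One such decomposition:
Bags: B1 = {1, 2, 3, 5, 6}  B2 = {1, 2, 4, 5, 6}  B3 = {1, 2, 3, 5, 7}  B4 = {0, 1, 2, 5, 7}
Tree: B1–B2, B1–B3, B3–B4

The largest bag has 5 vertices, giving width 4; this decomposition certifies tw(G) ≤ 4. Conversely, {0, 1, 2, 5, 7} is a clique of size 5, and the vertices of any clique must share a bag in every tree decomposition; so some bag has ≥ 5 vertices and tw(G) ≥ 4. Hence tw(G) = 4 exactly.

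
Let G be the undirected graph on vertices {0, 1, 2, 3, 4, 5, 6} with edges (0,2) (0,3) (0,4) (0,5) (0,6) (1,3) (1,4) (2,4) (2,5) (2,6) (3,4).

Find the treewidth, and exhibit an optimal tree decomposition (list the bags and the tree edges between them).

Treewidth 2.
One optimal decomposition is:
Bags: B1 = {0, 2, 5}  B2 = {0, 2, 4}  B3 = {0, 3, 4}  B4 = {1, 3, 4}  B5 = {0, 2, 6}
Tree: B1–B2, B2–B3, B3–B4, B2–B5

Every bag has size at most 3, so the width is 3 − 1 = 2 and tw(G) ≤ 2. On the other hand G contains the 3-clique {0, 2, 4}. A clique must lie in a single bag of any decomposition, so no decomposition can have width below 2. Hence tw(G) = 2 exactly.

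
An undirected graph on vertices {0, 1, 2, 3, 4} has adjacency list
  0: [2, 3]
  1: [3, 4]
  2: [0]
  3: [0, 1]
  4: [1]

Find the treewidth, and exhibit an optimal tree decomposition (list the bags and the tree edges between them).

The largest bag has 2 vertices, giving width 1; this decomposition certifies tw(G) ≤ 1. G has an edge, so its treewidth is at least 1. Therefore the treewidth is 1.

Treewidth 1.
Bags: B1 = {1, 4}  B2 = {1, 3}  B3 = {0, 3}  B4 = {0, 2}
Tree: B1–B2, B2–B3, B3–B4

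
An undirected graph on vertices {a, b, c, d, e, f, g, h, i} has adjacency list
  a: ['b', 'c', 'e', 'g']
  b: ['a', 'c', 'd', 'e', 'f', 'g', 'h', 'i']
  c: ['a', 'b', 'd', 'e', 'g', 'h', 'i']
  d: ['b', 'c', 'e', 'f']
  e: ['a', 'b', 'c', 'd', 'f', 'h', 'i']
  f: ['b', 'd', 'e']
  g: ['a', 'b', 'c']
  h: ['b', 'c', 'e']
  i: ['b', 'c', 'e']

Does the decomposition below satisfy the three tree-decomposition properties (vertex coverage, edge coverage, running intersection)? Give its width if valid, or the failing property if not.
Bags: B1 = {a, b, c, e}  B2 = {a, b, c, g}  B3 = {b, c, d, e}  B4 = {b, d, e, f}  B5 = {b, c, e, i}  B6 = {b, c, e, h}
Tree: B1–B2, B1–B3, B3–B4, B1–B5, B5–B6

Yes; width 3.

Every vertex of G appears in some bag (union = {a, b, c, d, e, f, g, h, i}); every edge is covered by a bag; and for each vertex v the set of bags containing v is connected in the bag tree. The decomposition is therefore valid. The largest bag has 4 vertices, so the width is 3.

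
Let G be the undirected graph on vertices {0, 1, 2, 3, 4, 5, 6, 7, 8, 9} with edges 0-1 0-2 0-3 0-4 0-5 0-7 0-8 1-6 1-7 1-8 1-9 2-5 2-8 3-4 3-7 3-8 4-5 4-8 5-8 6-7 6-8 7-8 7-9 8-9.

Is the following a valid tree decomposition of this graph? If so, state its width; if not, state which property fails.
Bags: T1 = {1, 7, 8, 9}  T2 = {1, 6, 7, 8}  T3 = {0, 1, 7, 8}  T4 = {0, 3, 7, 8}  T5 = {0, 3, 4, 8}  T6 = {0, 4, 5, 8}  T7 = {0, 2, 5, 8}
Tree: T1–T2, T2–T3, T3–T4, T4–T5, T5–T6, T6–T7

Yes; width 3.

Checking the three conditions: (i) the bags cover all of {0, 1, 2, 3, 4, 5, 6, 7, 8, 9}; (ii) for each edge, some bag contains both endpoints; (iii) the bags containing any fixed vertex form a subtree. All hold, so the decomposition is valid with width 4 − 1 = 3.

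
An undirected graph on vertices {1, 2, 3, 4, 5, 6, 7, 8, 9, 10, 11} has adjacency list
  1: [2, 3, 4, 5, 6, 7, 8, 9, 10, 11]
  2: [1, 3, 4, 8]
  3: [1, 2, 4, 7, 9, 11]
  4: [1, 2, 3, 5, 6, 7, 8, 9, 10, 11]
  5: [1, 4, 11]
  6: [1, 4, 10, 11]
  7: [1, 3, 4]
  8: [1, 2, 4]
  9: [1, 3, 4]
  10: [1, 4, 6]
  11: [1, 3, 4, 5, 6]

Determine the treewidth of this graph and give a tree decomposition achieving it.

The largest bag has 4 vertices, giving width 3; this decomposition certifies tw(G) ≤ 3. For the lower bound, the 4 vertices {1, 3, 4, 9} are pairwise adjacent, and any tree decomposition puts a clique entirely inside one bag — forcing width ≥ 3. Therefore the treewidth is 3.

Treewidth 3.
One optimal decomposition is:
Bags: B1 = {1, 2, 3, 4}  B2 = {1, 3, 4, 11}  B3 = {1, 4, 6, 11}  B4 = {1, 4, 6, 10}  B5 = {1, 3, 4, 9}  B6 = {1, 3, 4, 7}  B7 = {1, 4, 5, 11}  B8 = {1, 2, 4, 8}
Tree: B1–B2, B2–B3, B3–B4, B2–B5, B5–B6, B3–B7, B1–B8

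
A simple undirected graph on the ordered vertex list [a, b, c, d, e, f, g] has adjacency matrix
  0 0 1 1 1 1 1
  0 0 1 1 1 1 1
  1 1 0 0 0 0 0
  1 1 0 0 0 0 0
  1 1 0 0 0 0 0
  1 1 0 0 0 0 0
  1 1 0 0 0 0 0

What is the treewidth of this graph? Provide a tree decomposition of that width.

The largest bag has 3 vertices, giving width 2; this decomposition certifies tw(G) ≤ 2. For the lower bound, G contains the cycle a–d–b–g–a, so G is not a forest; only forests have treewidth ≤ 1, hence tw(G) ≥ 2. Therefore the treewidth is 2.

Treewidth 2.
One optimal decomposition is:
Bags: B1 = {a, b, d}  B2 = {a, b, g}  B3 = {a, b, f}  B4 = {a, b, c}  B5 = {a, b, e}
Tree: B1–B2, B2–B3, B3–B4, B4–B5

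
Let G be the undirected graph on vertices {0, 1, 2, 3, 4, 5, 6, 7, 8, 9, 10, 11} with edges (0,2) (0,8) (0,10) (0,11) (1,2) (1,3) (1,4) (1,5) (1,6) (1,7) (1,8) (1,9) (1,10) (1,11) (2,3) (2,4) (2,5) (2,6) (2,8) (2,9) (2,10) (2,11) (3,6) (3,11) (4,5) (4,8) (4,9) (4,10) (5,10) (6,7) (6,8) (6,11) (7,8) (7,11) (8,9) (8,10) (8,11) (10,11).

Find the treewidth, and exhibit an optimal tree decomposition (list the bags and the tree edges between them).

Each bag holds 5 vertices, so the decomposition has width 4, which upper-bounds the treewidth. For the lower bound, the 5 vertices {0, 2, 8, 10, 11} are pairwise adjacent, and any tree decomposition puts a clique entirely inside one bag — forcing width ≥ 4. Therefore the treewidth is 4.

Treewidth 4.
One such decomposition:
Bags: B1 = {1, 2, 8, 10, 11}  B2 = {1, 2, 6, 8, 11}  B3 = {1, 6, 7, 8, 11}  B4 = {1, 2, 4, 8, 10}  B5 = {1, 2, 4, 8, 9}  B6 = {0, 2, 8, 10, 11}  B7 = {1, 2, 3, 6, 11}  B8 = {1, 2, 4, 5, 10}
Tree: B1–B2, B2–B3, B1–B4, B4–B5, B1–B6, B2–B7, B4–B8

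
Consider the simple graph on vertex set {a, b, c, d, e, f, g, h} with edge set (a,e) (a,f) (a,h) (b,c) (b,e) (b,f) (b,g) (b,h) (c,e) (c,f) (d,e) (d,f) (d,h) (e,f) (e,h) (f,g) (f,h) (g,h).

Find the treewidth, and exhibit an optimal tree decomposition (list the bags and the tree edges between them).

Every bag has size at most 4, so the width is 4 − 1 = 3 and tw(G) ≤ 3. On the other hand G contains the 4-clique {b, f, g, h}. A clique must lie in a single bag of any decomposition, so no decomposition can have width below 3. Hence tw(G) = 3 exactly.

Treewidth 3.
One such decomposition:
Bags: B1 = {b, e, f, h}  B2 = {b, f, g, h}  B3 = {b, c, e, f}  B4 = {d, e, f, h}  B5 = {a, e, f, h}
Tree: B1–B2, B1–B3, B1–B4, B1–B5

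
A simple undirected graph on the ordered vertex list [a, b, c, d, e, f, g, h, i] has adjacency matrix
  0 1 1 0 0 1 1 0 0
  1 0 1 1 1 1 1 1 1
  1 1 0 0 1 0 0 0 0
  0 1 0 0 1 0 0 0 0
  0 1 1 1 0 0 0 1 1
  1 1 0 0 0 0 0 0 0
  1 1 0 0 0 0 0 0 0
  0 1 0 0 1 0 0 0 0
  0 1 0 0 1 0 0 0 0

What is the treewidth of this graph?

A width-2 tree decomposition is:
Bags: B1 = {b, d, e}  B2 = {b, e, i}  B3 = {b, c, e}  B4 = {a, b, c}  B5 = {a, b, f}  B6 = {a, b, g}  B7 = {b, e, h}
Tree: B1–B2, B2–B3, B3–B4, B4–B5, B4–B6, B2–B7
The largest bag has 3 vertices, giving width 2; this decomposition certifies tw(G) ≤ 2. Conversely, {a, b, g} is a clique of size 3, and the vertices of any clique must share a bag in every tree decomposition; so some bag has ≥ 3 vertices and tw(G) ≥ 2. Combining the bounds, tw(G) = 2.

2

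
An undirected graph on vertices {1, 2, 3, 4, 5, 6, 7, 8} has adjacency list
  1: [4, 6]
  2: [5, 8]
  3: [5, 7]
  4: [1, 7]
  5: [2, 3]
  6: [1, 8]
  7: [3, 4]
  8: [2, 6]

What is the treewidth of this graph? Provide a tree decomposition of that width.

The largest bag has 3 vertices, giving width 2; this decomposition certifies tw(G) ≤ 2. For the lower bound, G contains the cycle 4–1–6–8–2–5–3–7–4, so G is not a forest; only forests have treewidth ≤ 1, hence tw(G) ≥ 2. Combining the bounds, tw(G) = 2.

Treewidth 2.
Bags: B1 = {1, 4, 6}  B2 = {4, 6, 8}  B3 = {2, 4, 8}  B4 = {2, 4, 5}  B5 = {3, 4, 5}  B6 = {3, 4, 7}
Tree: B1–B2, B2–B3, B3–B4, B4–B5, B5–B6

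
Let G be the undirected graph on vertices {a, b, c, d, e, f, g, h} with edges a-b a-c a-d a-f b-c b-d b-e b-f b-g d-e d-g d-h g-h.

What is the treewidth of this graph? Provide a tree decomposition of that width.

Treewidth 2.
One optimal decomposition is:
Bags: B1 = {a, b, d}  B2 = {a, b, f}  B3 = {b, d, e}  B4 = {b, d, g}  B5 = {a, b, c}  B6 = {d, g, h}
Tree: B1–B2, B1–B3, B1–B4, B1–B5, B4–B6

The largest bag has 3 vertices, giving width 2; this decomposition certifies tw(G) ≤ 2. On the other hand G contains the 3-clique {d, g, h}. A clique must lie in a single bag of any decomposition, so no decomposition can have width below 2. The upper and lower bounds meet at 2, so that is the treewidth.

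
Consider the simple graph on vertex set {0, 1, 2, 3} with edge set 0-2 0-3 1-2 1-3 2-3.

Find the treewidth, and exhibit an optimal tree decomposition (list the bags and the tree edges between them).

The largest bag has 3 vertices, giving width 2; this decomposition certifies tw(G) ≤ 2. For the lower bound, the 3 vertices {0, 2, 3} are pairwise adjacent, and any tree decomposition puts a clique entirely inside one bag — forcing width ≥ 2. Hence tw(G) = 2 exactly.

Treewidth 2.
One optimal decomposition is:
Bags: B1 = {0, 2, 3}  B2 = {1, 2, 3}
Tree: B1–B2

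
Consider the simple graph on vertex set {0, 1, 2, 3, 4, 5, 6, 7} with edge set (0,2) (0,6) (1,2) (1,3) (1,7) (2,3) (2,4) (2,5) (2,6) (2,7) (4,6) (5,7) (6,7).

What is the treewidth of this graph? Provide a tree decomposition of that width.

Treewidth 2.
One optimal decomposition is:
Bags: B1 = {2, 6, 7}  B2 = {1, 2, 7}  B3 = {2, 4, 6}  B4 = {1, 2, 3}  B5 = {2, 5, 7}  B6 = {0, 2, 6}
Tree: B1–B2, B1–B3, B2–B4, B1–B5, B3–B6

The largest bag has 3 vertices, giving width 2; this decomposition certifies tw(G) ≤ 2. On the other hand G contains the 3-clique {1, 2, 3}. A clique must lie in a single bag of any decomposition, so no decomposition can have width below 2. Therefore the treewidth is 2.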